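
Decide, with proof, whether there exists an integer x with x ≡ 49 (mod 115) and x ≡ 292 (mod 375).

gcd(115, 375) = 5. If x ≡ 49 (mod 115) and x ≡ 292 (mod 375), then x ≡ 49 (mod 5) and x ≡ 292 (mod 5).
But 49 mod 5 = 4 while 292 mod 5 = 2, a contradiction.
Therefore no such x exists.

There is no such integer.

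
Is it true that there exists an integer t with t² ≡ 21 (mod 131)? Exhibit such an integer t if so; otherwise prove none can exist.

t = 26

Take t = 26. Then 26² = 676 = 5·131 + 21, so 26² ≡ 21 (mod 131).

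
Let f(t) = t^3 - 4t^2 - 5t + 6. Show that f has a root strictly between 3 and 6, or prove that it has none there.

f(3) = -18 and f(6) = 48, which have opposite signs.
As a polynomial, f is continuous on every closed interval.
By the Intermediate Value Theorem, f takes the value 0 somewhere in the open interval.

Such a root exists.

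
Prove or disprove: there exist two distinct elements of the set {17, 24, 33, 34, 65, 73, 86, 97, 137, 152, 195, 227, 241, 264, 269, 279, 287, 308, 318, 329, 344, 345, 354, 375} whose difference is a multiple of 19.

The pair (17, 264) works.

Both 17 and 264 leave remainder 17 on division by 19; their difference 247 = 13·19 is a multiple of 19.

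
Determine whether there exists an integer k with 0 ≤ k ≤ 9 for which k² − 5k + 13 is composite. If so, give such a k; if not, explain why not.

k = 9

At k = 9: 9² − 5·9 + 13 = 49 = 7·7, which is composite.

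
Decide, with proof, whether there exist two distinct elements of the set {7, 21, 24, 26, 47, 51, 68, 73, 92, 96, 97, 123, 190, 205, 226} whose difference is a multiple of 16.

Residues mod 16: 7↦7, 21↦5, 24↦8, 26↦10, 47↦15, 51↦3, 68↦4, 73↦9, 92↦12, 96↦0, 97↦1, 123↦11, 190↦14, 205↦13, 226↦2.
No residue repeats among the 15 elements, so no pair has difference ≡ 0 (mod 16).

There is no such pair.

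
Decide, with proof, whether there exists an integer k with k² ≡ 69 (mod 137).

k = 53

Take k = 53. Then 53² = 2809 = 20·137 + 69, so 53² ≡ 69 (mod 137).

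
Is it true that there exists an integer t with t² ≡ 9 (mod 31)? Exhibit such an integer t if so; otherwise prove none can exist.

t = 28

Take t = 28. Then 28² = 784 = 25·31 + 9, so 28² ≡ 9 (mod 31).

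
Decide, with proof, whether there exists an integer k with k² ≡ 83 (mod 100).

No, no such integer exists.

Work modulo the divisor 4 of 100. If k² ≡ 83 (mod 100) then k² ≡ 3 (mod 4).
Computing k² mod 4 for k = 0, 1, …, 2 (enough, by the symmetry k ↦ 4 − k) gives 0, 1, 0.
So the quadratic residues mod 4 are {0, 1}, and 3 is not among them.
Therefore k² ≡ 83 (mod 100) has no solution.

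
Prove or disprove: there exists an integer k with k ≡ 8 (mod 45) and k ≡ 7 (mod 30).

Both moduli are multiples of 15 = gcd(45, 30), so any solution would satisfy k ≡ 8 and k ≡ 7 modulo 15 simultaneously.
However 8 ≡ 8 and 7 ≡ 7 (mod 15), and 8 ≠ 7.
Therefore no such k exists.

No such integer exists.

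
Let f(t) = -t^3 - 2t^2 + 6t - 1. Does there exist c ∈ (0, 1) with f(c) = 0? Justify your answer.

Yes, such a c exists.

f(0) = -1 and f(1) = 2, which have opposite signs.
f is continuous everywhere (it is a polynomial), in particular on [0, 1].
By the Intermediate Value Theorem, f takes the value 0 somewhere in the open interval.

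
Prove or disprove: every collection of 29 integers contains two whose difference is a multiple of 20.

Partition the integers by their residue mod 20; there are 20 classes.
With 29 integers and only 20 classes, the pigeonhole principle forces two of them, say a and b, into the same class.
Their difference a − b is then a multiple of 20.

Yes.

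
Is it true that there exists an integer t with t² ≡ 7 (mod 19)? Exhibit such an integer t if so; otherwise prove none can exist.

Take t = 8. Then 8² = 64 = 3·19 + 7, so 8² ≡ 7 (mod 19).

t = 8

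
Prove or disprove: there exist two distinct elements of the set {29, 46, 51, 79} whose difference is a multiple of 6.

There is no such pair.

Residues mod 6: 29↦5, 46↦4, 51↦3, 79↦1.
No residue repeats among the 4 elements, so no pair has difference ≡ 0 (mod 6).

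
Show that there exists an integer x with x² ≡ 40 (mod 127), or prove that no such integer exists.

No such integer exists.

Apply Euler's criterion with the prime 127: 40 is a quadratic residue iff 40^63 ≡ 1 (mod 127), and a non-residue iff it is ≡ −1.
Squaring successively (mod 127): 40^2 = 1600 ≡ 76; 40^4 ≡ 76² = 5776 ≡ 61; 40^8 ≡ 61² = 3721 ≡ 38; 40^16 ≡ 38² = 1444 ≡ 47; 40^32 ≡ 47² = 2209 ≡ 50.
Since 63 = 32 + 16 + 8 + 4 + 2 + 1, 40^63 ≡ 50 · 47 · 38 · 61 · 76 · 40; multiplying out mod 127: 50·47 = 2350 ≡ 64, then 64·38 = 2432 ≡ 19, then 19·61 = 1159 ≡ 16, then 16·76 = 1216 ≡ 73, then 73·40 = 2920 ≡ 126. Thus 40^63 ≡ 126 ≡ −1 (mod 127).
The value −1 means 40 is a non-residue modulo 127, so x² ≡ 40 (mod 127) is impossible.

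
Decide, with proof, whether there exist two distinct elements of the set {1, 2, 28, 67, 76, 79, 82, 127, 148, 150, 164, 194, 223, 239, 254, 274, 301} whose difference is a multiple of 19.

No such pair exists.

Reduce each element modulo 19: 1↦1, 2↦2, 28↦9, 67↦10, 76↦0, 79↦3, 82↦6, 127↦13, 148↦15, 150↦17, 164↦12, 194↦4, 223↦14, 239↦11, 254↦7, 274↦8, 301↦16.
These 17 residues are pairwise different, hence no difference of two elements is divisible by 19.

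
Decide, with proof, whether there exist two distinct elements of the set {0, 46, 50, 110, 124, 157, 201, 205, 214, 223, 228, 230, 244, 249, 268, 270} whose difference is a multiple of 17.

Residues mod 17: 0↦0, 46↦12, 50↦16, 110↦8, 124↦5, 157↦4, 201↦14, 205↦1, 214↦10, 223↦2, 228↦7, 230↦9, 244↦6, 249↦11, 268↦13, 270↦15.
All 16 residues are distinct, so no two elements differ by a multiple of 17.

No such pair exists.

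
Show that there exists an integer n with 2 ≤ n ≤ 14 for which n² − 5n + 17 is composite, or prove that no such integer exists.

n = 13

At n = 13: 13² − 5·13 + 17 = 121 = 11·11, which is composite.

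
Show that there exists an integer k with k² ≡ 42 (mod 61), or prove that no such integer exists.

k = 15

k = 15 works: 15² = 225, and 225 − 42 = 183 = 3·61.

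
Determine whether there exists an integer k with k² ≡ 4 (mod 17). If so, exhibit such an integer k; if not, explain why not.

k = 2

Take k = 2. Then 2² = 4, and since 0 ≤ 4 < 17 this is already reduced: 2² ≡ 4 (mod 17).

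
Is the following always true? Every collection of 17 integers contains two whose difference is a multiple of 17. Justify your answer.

No, the set {21, 22, 23, 24, 25, 26, 27, 28, 29, 30, 31, 32, 33, 34, 35, 36, 37} is a counterexample.

Try 17 consecutive integers, 21, 22, …, 37. Their remainders mod 17 are 4, 5, 6, 7, 8, 9, 10, 11, 12, 13, 14, 15, 16, 0, 1, 2, 3 — pairwise different, as any 17 ≤ 17 consecutive integers have distinct residues.
Any two of them differ by at most 16 < 17 and by at least 1, so no difference is a multiple of 17.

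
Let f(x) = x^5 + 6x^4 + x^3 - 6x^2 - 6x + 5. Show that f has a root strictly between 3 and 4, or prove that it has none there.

f has no root in that interval.

The endpoint values f(3) = 689 and f(4) = 2509 are both positive. Claim: f(x) > 0 for every x in (3, 4).
Shift to the endpoint 3: with x = 3 + u (0 < u < 1), one computes f(3 + u) = u^5 + 21u^4 + 163u^3 + 597u^2 + 1038u + 689.
All 6 nonzero coefficients of this polynomial in u are positive; hence for u > 0 the value is a sum of positive terms (the constant 689 among them).
So f is strictly positive on (3, 4); no root exists in the interval.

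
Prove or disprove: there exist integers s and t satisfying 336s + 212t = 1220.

s = 3, t = 1

gcd(336, 212) = 4, and 4 divides 1220, so integer solutions exist.
Dividing through by 4 reduces the equation to 84s + 53t = 305.
Dividing repeatedly: 84 = 1·53 + 31, 53 = 1·31 + 22, 31 = 1·22 + 9, 22 = 2·9 + 4, 9 = 2·4 + 1, 4 = 4·1 + 0.
Working back up the chain: 1 = 9 − 2·4 = 9 − 2·(22 − 2·9) = −2·22 + 5·9 = −2·22 + 5·(31 − 1·22) = 5·31 − 7·22 = 5·31 − 7·(53 − 1·31) = −7·53 + 12·31 = −7·53 + 12·(84 − 1·53) = 12·84 − 19·53. So 84·12 + 53·(-19) = 1.
Multiplying through by 305: s = 12·305 = 3660, t = (-19)·305 = -5795 is a solution.
Subtracting 69·53 from s and adding 69·84 to t gives the tidier solution (3, 1).
Check: 336·3 + 212·1 = 1008 + 212 = 1220. ✓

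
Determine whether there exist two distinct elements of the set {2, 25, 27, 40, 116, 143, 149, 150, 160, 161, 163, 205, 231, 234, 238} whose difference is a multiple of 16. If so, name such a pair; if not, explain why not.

Reduce each element modulo 16: 2↦2, 25↦9, 27↦11, 40↦8, 116↦4, 143↦15, 149↦5, 150↦6, 160↦0, 161↦1, 163↦3, 205↦13, 231↦7, 234↦10, 238↦14.
These 15 residues are pairwise different, hence no difference of two elements is divisible by 16.

No, no such pair exists.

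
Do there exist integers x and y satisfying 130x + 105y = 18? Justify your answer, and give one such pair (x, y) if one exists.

There are no such integers.

Any value of 130x + 105y is a multiple of gcd(130, 105) = 5.
But 18 = 5·3 + 3, so 5 ∤ 18.
Therefore 130x + 105y = 18 has no solution in integers.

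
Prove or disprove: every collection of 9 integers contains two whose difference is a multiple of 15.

No; for instance {42, 43, 44, 45, 46, 47, 48, 49, 50} is a counterexample.

Take the 9 consecutive integers 42, 43, …, 50: their residues mod 15 are all distinct because 9 ≤ 15.
No two share a residue, so no pair has difference divisible by 15; the claim fails for this set.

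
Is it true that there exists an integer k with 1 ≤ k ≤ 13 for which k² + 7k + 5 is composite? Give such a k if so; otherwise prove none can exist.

k = 11

At k = 11: 11² + 7·11 + 5 = 203 = 7·29, which is composite.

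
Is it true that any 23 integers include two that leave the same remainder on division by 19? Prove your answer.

Partition the integers by their residue mod 19; there are 19 classes.
Since 23 > 19, two of the 23 integers must share a residue class by the pigeonhole principle; call them a and b.
So a and b have equal remainders mod 19, which is exactly what was to be shown.

True.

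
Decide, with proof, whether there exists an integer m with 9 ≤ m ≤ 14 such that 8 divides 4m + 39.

There is no such integer m in that range.

For m = 9, 10, …, 14 the values of 4m + 39 modulo 8 are 3, 7, 3, 7, 3, 7 respectively.
Since 0 is absent from this list, 8 ∤ 4m + 39 for every m with 9 ≤ m ≤ 14.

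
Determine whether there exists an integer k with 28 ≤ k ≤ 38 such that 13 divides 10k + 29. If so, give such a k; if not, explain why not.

For k = 28, 29, …, 38 the values of 10k + 29 modulo 13 are 10, 7, 4, 1, 11, 8, 5, 2, 12, 9, 6 respectively.
None is 0, so 13 never divides 10k + 29 on this range.

There is no such integer k in that range.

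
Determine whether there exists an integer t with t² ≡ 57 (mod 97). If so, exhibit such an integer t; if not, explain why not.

There is no such integer.

97 is prime, so by Euler's criterion 57 is a square mod 97 iff 57^((97−1)/2) = 57^48 ≡ 1 (mod 97).
Repeated squaring mod 97: 57^2 = 3249 ≡ 48; 57^4 ≡ 48² = 2304 ≡ 73; 57^8 ≡ 73² = 5329 ≡ 91; 57^16 ≡ 91² = 8281 ≡ 36; 57^32 ≡ 36² = 1296 ≡ 35.
Since 48 = 32 + 16, 57^48 ≡ 35 · 36; multiplying out mod 97: 35·36 = 1260 ≡ 96. Thus 57^48 ≡ 96 ≡ −1 (mod 97).
The value −1 means 57 is a non-residue modulo 97, so t² ≡ 57 (mod 97) is impossible.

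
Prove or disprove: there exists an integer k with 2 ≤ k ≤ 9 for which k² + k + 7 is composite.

At k = 7: 7² + 7 + 7 = 63 = 3·21, which is composite.

k = 7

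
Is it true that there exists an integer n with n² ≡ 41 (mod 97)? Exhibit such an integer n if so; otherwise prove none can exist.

97 is prime, so by Euler's criterion 41 is a square mod 97 iff 41^((97−1)/2) = 41^48 ≡ 1 (mod 97).
Repeated squaring mod 97: 41^2 = 1681 ≡ 32; 41^4 ≡ 32² = 1024 ≡ 54; 41^8 ≡ 54² = 2916 ≡ 6; 41^16 ≡ 6² = 36 ≡ 36; 41^32 ≡ 36² = 1296 ≡ 35.
Since 48 = 32 + 16, 41^48 ≡ 35 · 36; multiplying out mod 97: 35·36 = 1260 ≡ 96. Thus 41^48 ≡ 96 ≡ −1 (mod 97).
The value −1 means 41 is a non-residue modulo 97, so n² ≡ 41 (mod 97) is impossible.

No, no such integer exists.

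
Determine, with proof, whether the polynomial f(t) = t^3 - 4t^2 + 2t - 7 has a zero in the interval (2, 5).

f(2) = -11 and f(5) = 28, which have opposite signs.
As a polynomial, f is continuous on every closed interval.
By the Intermediate Value Theorem, f takes the value 0 somewhere in the open interval.

Such a root exists.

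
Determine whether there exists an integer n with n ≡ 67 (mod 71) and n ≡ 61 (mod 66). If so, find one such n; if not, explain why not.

The moduli 71 and 66 are coprime, so by the Chinese Remainder Theorem a unique solution modulo 4686 exists.
Write n = 67 + 71t and require 67 + 71t ≡ 61 (mod 66), i.e. 71t ≡ 60 (mod 66).
71 ≡ 5 (mod 66), so this reads 5t ≡ 60 (mod 66). To invert 5 modulo 66: 66 = 13·5 + 1, 5 = 5·1 + 0, and unwinding, 1 = 66 − 13·5. Thus 5⁻¹ ≡ -13 ≡ 53 (mod 66).
Multiplying by 53: t ≡ 53·60 = 3180 ≡ 12 (mod 66).
With t = 12: n = 67 + 71·12 = 919.
Verify: 919 = 12·71 + 67 and 919 = 13·66 + 61. ✓

n = 919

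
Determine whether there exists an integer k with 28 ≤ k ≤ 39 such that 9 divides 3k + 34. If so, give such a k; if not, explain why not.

No, no such integer k in that range exists.

The values of 3k + 34 for k = 28, 29, …, 39 are 118, 121, 124, 127, 130, 133, 136, 139, 142, 145, 148, 151; reduced mod 9 these are 1, 4, 7, 1, 4, 7, 1, 4, 7, 1, 4, 7.
The residue 0 does not occur, so no k in [28, 39] makes 3k + 34 a multiple of 9.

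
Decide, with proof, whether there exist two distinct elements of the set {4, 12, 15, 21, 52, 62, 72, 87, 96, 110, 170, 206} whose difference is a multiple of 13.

There is no such pair.

Residues mod 13: 4↦4, 12↦12, 15↦2, 21↦8, 52↦0, 62↦10, 72↦7, 87↦9, 96↦5, 110↦6, 170↦1, 206↦11.
These 12 residues are pairwise different, hence no difference of two elements is divisible by 13.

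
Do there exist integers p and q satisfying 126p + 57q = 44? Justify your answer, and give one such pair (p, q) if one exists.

No such integers exist.

Any value of 126p + 57q is a multiple of gcd(126, 57) = 3.
But 44 = 3·14 + 2, so 3 ∤ 44.
So the equation is unsolvable over ℤ.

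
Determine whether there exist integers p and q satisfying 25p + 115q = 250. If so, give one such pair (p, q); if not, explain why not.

gcd(25, 115) = 5, and 5 divides 250, so integer solutions exist.
Dividing through by 5 reduces the equation to 5p + 23q = 50.
Run the Euclidean algorithm on 23 and 5: 23 = 4·5 + 3, 5 = 1·3 + 2, 3 = 1·2 + 1, 2 = 2·1 + 0.
Unwinding: 1 = 3 − 1·2 = 3 − (5 − 1·3) = −5 + 2·3 = −5 + 2·(23 − 4·5) = 2·23 − 9·5, i.e. 5·(-9) + 23·2 = 1.
Times 50: 5·(-450) + 23·100 = 50, so (-450, 100) solves it.
Adding 20·23 to p and subtracting 20·5 from q gives the tidier solution (10, 0).
Check: 25·10 + 115·0 = 250 + 0 = 250. ✓

p = 10, q = 0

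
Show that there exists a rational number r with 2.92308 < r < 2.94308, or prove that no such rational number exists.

r = 41/14

Look for a denominator N such that an integer falls strictly between N·2.92308 and N·2.94308. N = 14 works: 14·2.92308 = 40.92312 < 41 < 41.20312 = 14·2.94308.
Dividing back, 2.92308 < 41/14 < 2.94308, and 41/14 is rational.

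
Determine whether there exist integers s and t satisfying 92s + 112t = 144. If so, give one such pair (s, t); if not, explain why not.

Every value of 92s + 112t is a multiple of gcd(92, 112) = 4; since 4 ∣ 144, solutions exist.
Dividing through by 4 reduces the equation to 23s + 28t = 36.
Run the Euclidean algorithm on 28 and 23: 28 = 1·23 + 5, 23 = 4·5 + 3, 5 = 1·3 + 2, 3 = 1·2 + 1, 2 = 2·1 + 0.
Working back up the chain: 1 = 3 − 1·2 = 3 − (5 − 1·3) = −5 + 2·3 = −5 + 2·(23 − 4·5) = 2·23 − 9·5 = 2·23 − 9·(28 − 1·23) = −9·28 + 11·23. So 23·11 + 28·(-9) = 1.
Scaling by 36 gives the particular solution (s, t) = (396, -324).
Subtracting 14·28 from s and adding 14·23 to t gives the tidier solution (4, -2).
Indeed 92·4 + 112·(-2) = 368 − 224 = 144.

s = 4, t = -2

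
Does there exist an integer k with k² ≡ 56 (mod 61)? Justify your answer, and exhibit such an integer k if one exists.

k = 42

Take k = 42. Then 42² = 1764 = 28·61 + 56, so 42² ≡ 56 (mod 61).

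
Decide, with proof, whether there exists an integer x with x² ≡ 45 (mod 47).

47 is prime, so by Euler's criterion 45 is a square mod 47 iff 45^((47−1)/2) = 45^23 ≡ 1 (mod 47).
Repeated squaring mod 47: 45^2 = 2025 ≡ 4; 45^4 ≡ 4² = 16 ≡ 16; 45^8 ≡ 16² = 256 ≡ 21; 45^16 ≡ 21² = 441 ≡ 18.
Since 23 = 16 + 4 + 2 + 1, 45^23 ≡ 18 · 16 · 4 · 45; multiplying out mod 47: 18·16 = 288 ≡ 6, then 6·4 = 24 ≡ 24, then 24·45 = 1080 ≡ 46. Thus 45^23 ≡ 46 ≡ −1 (mod 47).
By Euler's criterion 45 is a quadratic non-residue mod 47: no x satisfies x² ≡ 45 (mod 47).

There is no such integer.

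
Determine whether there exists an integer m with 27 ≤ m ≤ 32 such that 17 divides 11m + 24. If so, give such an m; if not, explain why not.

At m = 27, 11·27 + 24 = 321 ≡ 15 (mod 17), and each step in m adds 11, giving residues 15, 9, 3, 14, 8, 2 for m = 27, 28, …, 32.
Since 0 is absent from this list, 17 ∤ 11m + 24 for every m with 27 ≤ m ≤ 32.

There is no such integer m in that range.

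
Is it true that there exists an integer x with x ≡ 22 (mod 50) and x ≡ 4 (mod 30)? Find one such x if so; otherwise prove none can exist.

There is no such integer.

Both moduli are multiples of 10 = gcd(50, 30), so any solution would satisfy x ≡ 22 and x ≡ 4 modulo 10 simultaneously.
But 22 mod 10 = 2 while 4 mod 10 = 4, a contradiction.
Therefore no such x exists.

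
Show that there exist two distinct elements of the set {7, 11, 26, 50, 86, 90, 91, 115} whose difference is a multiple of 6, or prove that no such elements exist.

Both 7 and 91 leave remainder 1 on division by 6; their difference 84 = 14·6 is a multiple of 6.

Yes: 7 and 91.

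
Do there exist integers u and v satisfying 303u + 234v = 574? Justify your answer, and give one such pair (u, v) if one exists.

Any value of 303u + 234v is a multiple of gcd(303, 234) = 3.
But 574 is not a multiple of 3 (it leaves remainder 1).
Hence no integers u, v satisfy the equation.

No such integers exist.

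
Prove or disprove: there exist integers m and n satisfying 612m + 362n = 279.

Any value of 612m + 362n is a multiple of gcd(612, 362) = 2.
But 279 is not a multiple of 2 (it leaves remainder 1).
Therefore 612m + 362n = 279 has no solution in integers.

No such integers exist.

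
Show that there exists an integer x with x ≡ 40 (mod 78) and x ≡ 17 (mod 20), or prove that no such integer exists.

Reduce both congruences modulo 2, which divides 78 and 20: they say x ≡ 40 (mod 2) and x ≡ 17 (mod 2).
But 40 mod 2 = 0 while 17 mod 2 = 1, a contradiction.
So no integer satisfies both congruences.

No, no such integer exists.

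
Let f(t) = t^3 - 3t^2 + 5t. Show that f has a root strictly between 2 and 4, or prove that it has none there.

f(2) = 6 and f(4) = 36, both positive.
The derivative f'(t) = 3t^2 - 6t + 5 is a quadratic with discriminant (-6)² − 4·3·5 = -24 < 0; it never vanishes, so it is always positive (sign of the leading coefficient).
Hence f is strictly increasing on ℝ, and in particular on [2, 4]. A strictly monotone function with same-sign endpoint values stays positive on the whole interval, so f has no zero in (2, 4).

No such root exists.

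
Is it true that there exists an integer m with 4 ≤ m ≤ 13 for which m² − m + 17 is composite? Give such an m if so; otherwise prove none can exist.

The values for m = 4, 5, …, 13 are 29, 37, 47, 59, 73, 89, 107, 127, 149, 173, and each of these is prime.
So no value in the range makes the expression composite.

No such integer m in that range exists.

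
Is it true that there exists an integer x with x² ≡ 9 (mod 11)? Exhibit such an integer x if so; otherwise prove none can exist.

Take x = 3. Then 3² = 9, and since 0 ≤ 9 < 11 this is already reduced: 3² ≡ 9 (mod 11).

x = 3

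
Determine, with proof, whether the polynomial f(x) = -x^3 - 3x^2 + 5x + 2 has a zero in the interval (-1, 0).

f(-1) = -5 and f(0) = 2, which have opposite signs.
As a polynomial, f is continuous on every closed interval.
By the Intermediate Value Theorem f must vanish at some point of (-1, 0).

Such a root exists.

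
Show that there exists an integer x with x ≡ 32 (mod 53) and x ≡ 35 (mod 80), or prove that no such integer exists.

x = 3795

gcd(53, 80) = 1, so the Chinese Remainder Theorem guarantees exactly one residue class mod 4240 satisfying both.
Write x = 32 + 53t and require 32 + 53t ≡ 35 (mod 80), i.e. 53t ≡ 3 (mod 80).
Note 53·77 = 4081 ≡ 1 (mod 80) (as 4081 − 1 = 51·80), so 53⁻¹ ≡ 77.
Multiplying by 77: t ≡ 77·3 = 231 ≡ 71 (mod 80).
Taking t = 71 gives x = 32 + 53·71 = 3795.
Verify: 3795 = 71·53 + 32 and 3795 = 47·80 + 35. ✓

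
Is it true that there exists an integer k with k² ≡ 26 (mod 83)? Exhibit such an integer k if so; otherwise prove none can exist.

k = 62

k = 62 works: 62² = 3844, and 3844 − 26 = 3818 = 46·83.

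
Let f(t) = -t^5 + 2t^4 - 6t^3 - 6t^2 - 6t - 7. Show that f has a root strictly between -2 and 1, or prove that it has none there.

f(-2) = 93 and f(1) = -24, which have opposite signs.
f is continuous everywhere (it is a polynomial), in particular on [-2, 1].
By the Intermediate Value Theorem f must vanish at some point of (-2, 1).

Such a root exists.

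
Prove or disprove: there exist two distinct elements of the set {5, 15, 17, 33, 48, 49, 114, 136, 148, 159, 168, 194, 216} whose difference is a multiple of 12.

5 and 17 are such a pair.

Both 5 and 17 leave remainder 5 on division by 12; their difference 12 = 1·12 is a multiple of 12.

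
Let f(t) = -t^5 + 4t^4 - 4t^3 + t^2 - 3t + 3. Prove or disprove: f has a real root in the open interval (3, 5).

No.

f(3) = -24 and f(5) = -1112, both negative, so a sign-change argument is unavailable; we show f keeps this sign on the whole interval.
Shift to the endpoint 3: with t = 3 + u (0 < u < 2), one computes f(3 + u) = -u^5 - 11u^4 - 46u^3 - 89u^2 - 78u - 24.
The nonzero coefficients here are all negative, so for u > 0 every term is negative (or zero), and the constant term -24 is strictly negative.
Therefore f(t) < 0 throughout (3, 5), and f has no zero there.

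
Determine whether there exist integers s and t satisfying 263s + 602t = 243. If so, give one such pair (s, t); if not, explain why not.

263 and 602 are coprime, so 263s + 602t ranges over all of ℤ.
Run the Euclidean algorithm on 602 and 263: 602 = 2·263 + 76, 263 = 3·76 + 35, 76 = 2·35 + 6, 35 = 5·6 + 5, 6 = 1·5 + 1, 5 = 5·1 + 0.
Unwinding: 1 = 6 − 1·5 = 6 − (35 − 5·6) = −35 + 6·6 = −35 + 6·(76 − 2·35) = 6·76 − 13·35 = 6·76 − 13·(263 − 3·76) = −13·263 + 45·76 = −13·263 + 45·(602 − 2·263) = 45·602 − 103·263, i.e. 263·(-103) + 602·45 = 1.
Multiplying through by 243: s = (-103)·243 = -25029, t = 45·243 = 10935 is a solution.
Adding 42·602 to s and subtracting 42·263 from t gives the tidier solution (255, -111).
Indeed 263·255 + 602·(-111) = 67065 − 66822 = 243.

s = 255, t = -111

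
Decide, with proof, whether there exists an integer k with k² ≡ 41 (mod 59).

k = 10 works: 10² = 100, and 100 − 41 = 59 = 1·59.

k = 10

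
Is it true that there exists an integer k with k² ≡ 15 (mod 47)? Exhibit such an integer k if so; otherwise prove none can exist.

There is no such integer.

47 is prime, so by Euler's criterion 15 is a square mod 47 iff 15^((47−1)/2) = 15^23 ≡ 1 (mod 47).
Repeated squaring mod 47: 15^2 = 225 ≡ 37; 15^4 ≡ 37² = 1369 ≡ 6; 15^8 ≡ 6² = 36 ≡ 36; 15^16 ≡ 36² = 1296 ≡ 27.
Since 23 = 16 + 4 + 2 + 1, 15^23 ≡ 27 · 6 · 37 · 15; multiplying out mod 47: 27·6 = 162 ≡ 21, then 21·37 = 777 ≡ 25, then 25·15 = 375 ≡ 46. Thus 15^23 ≡ 46 ≡ −1 (mod 47).
The value −1 means 15 is a non-residue modulo 47, so k² ≡ 15 (mod 47) is impossible.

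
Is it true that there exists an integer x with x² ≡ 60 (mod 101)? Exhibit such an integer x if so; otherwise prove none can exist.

There is no such integer.

101 is prime, so by Euler's criterion 60 is a square mod 101 iff 60^((101−1)/2) = 60^50 ≡ 1 (mod 101).
Repeated squaring mod 101: 60^2 = 3600 ≡ 65; 60^4 ≡ 65² = 4225 ≡ 84; 60^8 ≡ 84² = 7056 ≡ 87; 60^16 ≡ 87² = 7569 ≡ 95; 60^32 ≡ 95² = 9025 ≡ 36.
Since 50 = 32 + 16 + 2, 60^50 ≡ 36 · 95 · 65; multiplying out mod 101: 36·95 = 3420 ≡ 87, then 87·65 = 5655 ≡ 100. Thus 60^50 ≡ 100 ≡ −1 (mod 101).
The value −1 means 60 is a non-residue modulo 101, so x² ≡ 60 (mod 101) is impossible.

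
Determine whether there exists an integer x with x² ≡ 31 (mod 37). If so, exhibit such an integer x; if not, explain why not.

No, no such integer exists.

37 is prime, so by Euler's criterion 31 is a square mod 37 iff 31^((37−1)/2) = 31^18 ≡ 1 (mod 37).
Repeated squaring mod 37: 31^2 = 961 ≡ 36; 31^4 ≡ 36² = 1296 ≡ 1; 31^8 ≡ 1² = 1 ≡ 1; 31^16 ≡ 1² = 1 ≡ 1.
Since 18 = 16 + 2, 31^18 ≡ 1 · 36; multiplying out mod 37: 1·36 = 36 ≡ 36. Thus 31^18 ≡ 36 ≡ −1 (mod 37).
The value −1 means 31 is a non-residue modulo 37, so x² ≡ 31 (mod 37) is impossible.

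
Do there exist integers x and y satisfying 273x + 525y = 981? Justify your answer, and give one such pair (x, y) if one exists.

Both 273 and 525 are divisible by gcd(273, 525) = 21, hence so is any combination 273x + 525y.
But 981 = 21·46 + 15, so 21 ∤ 981.
Therefore 273x + 525y = 981 has no solution in integers.

No such integers exist.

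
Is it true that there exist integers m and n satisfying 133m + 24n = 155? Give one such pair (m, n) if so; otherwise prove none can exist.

m = 23, n = -121

Since gcd(133, 24) = 1, every integer is an integer combination of 133 and 24.
Euclidean algorithm: 133 = 5·24 + 13, 24 = 1·13 + 11, 13 = 1·11 + 2, 11 = 5·2 + 1, 2 = 2·1 + 0.
Working back up the chain: 1 = 11 − 5·2 = 11 − 5·(13 − 1·11) = −5·13 + 6·11 = −5·13 + 6·(24 − 1·13) = 6·24 − 11·13 = 6·24 − 11·(133 − 5·24) = −11·133 + 61·24. So 133·(-11) + 24·61 = 1.
Scaling by 155 gives the particular solution (m, n) = (-1705, 9455).
The general solution is m = -1705 + 24k, n = 9455 − 133k; taking k = 72 gives the smaller pair m = 23, n = -121.
Indeed 133·23 + 24·(-121) = 3059 − 2904 = 155.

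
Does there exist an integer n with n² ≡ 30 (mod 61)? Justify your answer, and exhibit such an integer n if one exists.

61 is prime, so by Euler's criterion 30 is a square mod 61 iff 30^((61−1)/2) = 30^30 ≡ 1 (mod 61).
Squaring successively (mod 61): 30^2 = 900 ≡ 46; 30^4 ≡ 46² = 2116 ≡ 42; 30^8 ≡ 42² = 1764 ≡ 56; 30^16 ≡ 56² = 3136 ≡ 25.
Since 30 = 16 + 8 + 4 + 2, 30^30 ≡ 25 · 56 · 42 · 46; multiplying out mod 61: 25·56 = 1400 ≡ 58, then 58·42 = 2436 ≡ 57, then 57·46 = 2622 ≡ 60. Thus 30^30 ≡ 60 ≡ −1 (mod 61).
The value −1 means 30 is a non-residue modulo 61, so n² ≡ 30 (mod 61) is impossible.

No such integer exists.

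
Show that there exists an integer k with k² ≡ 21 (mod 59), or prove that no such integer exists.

k = 32 works: 32² = 1024, and 1024 − 21 = 1003 = 17·59.

k = 32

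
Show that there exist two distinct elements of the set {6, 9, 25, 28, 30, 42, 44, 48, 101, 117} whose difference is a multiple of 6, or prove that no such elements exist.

6 and 30 are such a pair.

6 mod 6 = 0 and 30 mod 6 = 0, so 30 − 6 = 24 = 4·6.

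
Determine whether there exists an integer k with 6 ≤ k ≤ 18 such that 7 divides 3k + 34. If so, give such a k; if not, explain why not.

Scanning upward from k = 6 gives 52, 55, 58, 61, 64, 67, none divisible by 7. k = 12 works, since 3·12 + 34 = 70 = 10·7.

k = 12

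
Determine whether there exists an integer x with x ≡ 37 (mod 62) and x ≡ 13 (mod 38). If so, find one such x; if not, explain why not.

x = 1153

Here gcd(62, 38) = 2, and both 37 and 13 leave remainder 1 mod 2, so the system is consistent.
Put x = 37 + 62t, so we need 62t ≡ 14 (mod 38), equivalently (divide by 2) 31t ≡ 7 (mod 19).
31 ≡ 12 (mod 19), so this reads 12t ≡ 7 (mod 19). Note 12·8 = 96 ≡ 1 (mod 19) (as 96 − 1 = 5·19), so 12⁻¹ ≡ 8.
Multiplying by 8: t ≡ 8·7 = 56 ≡ 18 (mod 19).
Then x = 37 + 62·18 = 1153.
Indeed 1153 ≡ 37 (mod 62) and 1153 ≡ 13 (mod 38).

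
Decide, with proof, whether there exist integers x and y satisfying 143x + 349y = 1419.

x = 171, y = -66

Since gcd(143, 349) = 1, every integer is an integer combination of 143 and 349.
Dividing repeatedly: 349 = 2·143 + 63, 143 = 2·63 + 17, 63 = 3·17 + 12, 17 = 1·12 + 5, 12 = 2·5 + 2, 5 = 2·2 + 1, 2 = 2·1 + 0.
Unwinding: 1 = 5 − 2·2 = 5 − 2·(12 − 2·5) = −2·12 + 5·5 = −2·12 + 5·(17 − 1·12) = 5·17 − 7·12 = 5·17 − 7·(63 − 3·17) = −7·63 + 26·17 = −7·63 + 26·(143 − 2·63) = 26·143 − 59·63 = 26·143 − 59·(349 − 2·143) = −59·349 + 144·143, i.e. 143·144 + 349·(-59) = 1.
Times 1419: 143·204336 + 349·(-83721) = 1419, so (204336, -83721) solves it.
The general solution is x = 204336 + 349k, y = -83721 − 143k; taking k = -585 gives the smaller pair x = 171, y = -66.
Indeed 143·171 + 349·(-66) = 24453 − 23034 = 1419.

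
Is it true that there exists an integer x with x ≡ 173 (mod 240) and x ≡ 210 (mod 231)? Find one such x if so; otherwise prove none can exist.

No such integer exists.

Reduce both congruences modulo 3, which divides 240 and 231: they say x ≡ 173 (mod 3) and x ≡ 210 (mod 3).
These are incompatible: 173 − 210 = -37 is not divisible by 3.
Hence the system has no solution.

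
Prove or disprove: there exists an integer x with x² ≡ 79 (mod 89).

x = 41

Take x = 41. Then 41² = 1681 = 18·89 + 79, so 41² ≡ 79 (mod 89).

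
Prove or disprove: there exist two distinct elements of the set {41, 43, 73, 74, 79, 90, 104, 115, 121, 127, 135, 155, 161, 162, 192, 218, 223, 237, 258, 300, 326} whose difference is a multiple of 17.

The pair (43, 162) works.

Both 43 and 162 leave remainder 9 on division by 17; their difference 119 = 7·17 is a multiple of 17.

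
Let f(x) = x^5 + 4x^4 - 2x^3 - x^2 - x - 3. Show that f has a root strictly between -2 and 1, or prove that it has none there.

Such a root exists.

f(-2) = 43 and f(1) = -2, which have opposite signs.
Since f is a polynomial it is continuous on [-2, 1].
By the Intermediate Value Theorem, f takes the value 0 somewhere in the open interval.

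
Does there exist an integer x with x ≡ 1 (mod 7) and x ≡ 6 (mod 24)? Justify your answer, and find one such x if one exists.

x = 78

Since 7 and 24 share no common factor, CRT says the pair of congruences has a solution (unique mod 168).
Any solution of the first congruence is x = 1 + 7t; substituting into the second, 7t ≡ 6 − 1 ≡ 5 (mod 24).
Invert 7 mod 24 by the Euclidean algorithm: 24 = 3·7 + 3, 7 = 2·3 + 1, 3 = 3·1 + 0; back-substituting, 1 = 7 − 2·3 = 7 − 2·(24 − 3·7) = −2·24 + 7·7. Hence 7·7 ≡ 1, so 7⁻¹ ≡ 7 (mod 24).
Therefore t ≡ 7·5 = 35 ≡ 11 (mod 24).
Taking t = 11 gives x = 1 + 7·11 = 78.
Verify: 78 = 11·7 + 1 and 78 = 3·24 + 6. ✓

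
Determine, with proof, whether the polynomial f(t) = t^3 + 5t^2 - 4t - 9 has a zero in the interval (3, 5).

The endpoint values f(3) = 51 and f(5) = 221 are both positive. Claim: f(t) > 0 for every t in (3, 5).
Substitute t = 3 + u, where 0 < u < 2 on the interval. Expanding, f(3 + u) = u^3 + 14u^2 + 53u + 51.
All 4 nonzero coefficients of this polynomial in u are positive; hence for u > 0 the value is a sum of positive terms (the constant 51 among them).
So f is strictly positive on (3, 5); no root exists in the interval.

No.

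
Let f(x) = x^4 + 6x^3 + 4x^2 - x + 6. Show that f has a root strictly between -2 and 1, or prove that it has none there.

f(-2) = -8 and f(1) = 16, which have opposite signs.
f is continuous everywhere (it is a polynomial), in particular on [-2, 1].
By the Intermediate Value Theorem, f takes the value 0 somewhere in the open interval.

Such a root exists.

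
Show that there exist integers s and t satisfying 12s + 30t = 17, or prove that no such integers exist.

There are no such integers.

gcd(12, 30) = 6, so every integer of the form 12s + 30t is a multiple of 6.
But 17 = 6·2 + 5, so 6 ∤ 17.
Therefore 12s + 30t = 17 has no solution in integers.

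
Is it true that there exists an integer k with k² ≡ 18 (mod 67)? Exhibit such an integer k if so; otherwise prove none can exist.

Apply Euler's criterion with the prime 67: 18 is a quadratic residue iff 18^33 ≡ 1 (mod 67), and a non-residue iff it is ≡ −1.
Squaring successively (mod 67): 18^2 = 324 ≡ 56; 18^4 ≡ 56² = 3136 ≡ 54; 18^8 ≡ 54² = 2916 ≡ 35; 18^16 ≡ 35² = 1225 ≡ 19; 18^32 ≡ 19² = 361 ≡ 26.
Since 33 = 32 + 1, 18^33 ≡ 26 · 18; multiplying out mod 67: 26·18 = 468 ≡ 66. Thus 18^33 ≡ 66 ≡ −1 (mod 67).
By Euler's criterion 18 is a quadratic non-residue mod 67: no k satisfies k² ≡ 18 (mod 67).

No, no such integer exists.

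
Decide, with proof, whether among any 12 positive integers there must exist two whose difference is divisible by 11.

True.

There are exactly 11 possible remainders on division by 11.
With 12 integers and only 11 classes, the pigeonhole principle forces two of them, say a and b, into the same class.
Equal remainders mean a − b ≡ 0 (mod 11), so 11 divides their difference.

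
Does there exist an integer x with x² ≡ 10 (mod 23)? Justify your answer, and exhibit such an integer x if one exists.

No, no such integer exists.

23 is prime, so by Euler's criterion 10 is a square mod 23 iff 10^((23−1)/2) = 10^11 ≡ 1 (mod 23).
Repeated squaring mod 23: 10^2 = 100 ≡ 8; 10^4 ≡ 8² = 64 ≡ 18; 10^8 ≡ 18² = 324 ≡ 2.
Since 11 = 8 + 2 + 1, 10^11 ≡ 2 · 8 · 10; multiplying out mod 23: 2·8 = 16 ≡ 16, then 16·10 = 160 ≡ 22. Thus 10^11 ≡ 22 ≡ −1 (mod 23).
By Euler's criterion 10 is a quadratic non-residue mod 23: no x satisfies x² ≡ 10 (mod 23).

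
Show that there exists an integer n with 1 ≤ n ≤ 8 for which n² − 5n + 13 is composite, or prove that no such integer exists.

At n = 4: 4² − 5·4 + 13 = 9 = 3·3, which is composite.

n = 4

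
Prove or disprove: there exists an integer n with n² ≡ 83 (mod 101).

There is no such integer.

101 is prime, so by Euler's criterion 83 is a square mod 101 iff 83^((101−1)/2) = 83^50 ≡ 1 (mod 101).
Repeated squaring mod 101: 83^2 = 6889 ≡ 21; 83^4 ≡ 21² = 441 ≡ 37; 83^8 ≡ 37² = 1369 ≡ 56; 83^16 ≡ 56² = 3136 ≡ 5; 83^32 ≡ 5² = 25 ≡ 25.
Since 50 = 32 + 16 + 2, 83^50 ≡ 25 · 5 · 21; multiplying out mod 101: 25·5 = 125 ≡ 24, then 24·21 = 504 ≡ 100. Thus 83^50 ≡ 100 ≡ −1 (mod 101).
The value −1 means 83 is a non-residue modulo 101, so n² ≡ 83 (mod 101) is impossible.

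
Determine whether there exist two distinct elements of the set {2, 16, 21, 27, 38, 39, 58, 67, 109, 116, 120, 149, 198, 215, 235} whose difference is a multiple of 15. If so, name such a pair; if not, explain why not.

There is no such pair.

Reduce each element modulo 15: 2↦2, 16↦1, 21↦6, 27↦12, 38↦8, 39↦9, 58↦13, 67↦7, 109↦4, 116↦11, 120↦0, 149↦14, 198↦3, 215↦5, 235↦10.
All 15 residues are distinct, so no two elements differ by a multiple of 15.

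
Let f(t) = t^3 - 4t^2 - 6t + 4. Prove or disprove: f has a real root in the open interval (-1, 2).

f(-1) = 5 and f(2) = -16, which have opposite signs.
f is continuous everywhere (it is a polynomial), in particular on [-1, 2].
By the Intermediate Value Theorem f must vanish at some point of (-1, 2).

Yes, f has a root in the interval.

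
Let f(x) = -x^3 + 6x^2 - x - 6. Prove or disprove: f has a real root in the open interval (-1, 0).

f(-1) = 2 and f(0) = -6, which have opposite signs.
Since f is a polynomial it is continuous on [-1, 0].
By the Intermediate Value Theorem, f takes the value 0 somewhere in the open interval.

Such a root exists.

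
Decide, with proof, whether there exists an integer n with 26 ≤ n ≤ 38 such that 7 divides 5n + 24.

Try n = 26: 5·26 + 24 = 154 = 22·7, which is divisible by 7.

n = 26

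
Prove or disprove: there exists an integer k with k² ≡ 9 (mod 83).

k = 80

k = 80 works: 80² = 6400, and 6400 − 9 = 6391 = 77·83.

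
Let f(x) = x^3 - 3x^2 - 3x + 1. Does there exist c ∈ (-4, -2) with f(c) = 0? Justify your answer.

f(-4) = -99 and f(-2) = -13, both negative, so a sign-change argument is unavailable; we show f keeps this sign on the whole interval.
Shift to the endpoint -2: with x = -2 − u (0 < u < 2), one computes f(-2 − u) = -u^3 - 9u^2 - 21u - 13.
The nonzero coefficients here are all negative, so for u > 0 every term is negative (or zero), and the constant term -13 is strictly negative.
Therefore f(x) < 0 throughout (-4, -2), and f has no zero there.

f has no root in that interval.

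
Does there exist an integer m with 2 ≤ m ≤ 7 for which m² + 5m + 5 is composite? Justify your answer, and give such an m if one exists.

At m = 5: 5² + 5·5 + 5 = 55 = 5·11, which is composite.

m = 5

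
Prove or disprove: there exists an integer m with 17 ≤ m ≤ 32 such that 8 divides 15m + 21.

m = 21

For m = 17, 18, 19, 20 the values 276, 291, 306, 321 are not multiples of 8. Try m = 21: 15·21 + 21 = 336 = 42·8, which is divisible by 8.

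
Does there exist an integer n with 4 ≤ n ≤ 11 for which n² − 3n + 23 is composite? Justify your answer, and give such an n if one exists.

n = 5

At n = 5: 5² − 3·5 + 23 = 33 = 3·11, which is composite.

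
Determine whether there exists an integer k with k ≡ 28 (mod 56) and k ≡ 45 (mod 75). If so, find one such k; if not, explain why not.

The moduli 56 and 75 are coprime, so by the Chinese Remainder Theorem a unique solution modulo 4200 exists.
Any solution of the first congruence is k = 28 + 56t; substituting into the second, 56t ≡ 45 − 28 ≡ 17 (mod 75).
Note 56·71 = 3976 ≡ 1 (mod 75) (as 3976 − 1 = 53·75), so 56⁻¹ ≡ 71.
Multiplying by 71: t ≡ 71·17 = 1207 ≡ 7 (mod 75).
With t = 7: k = 28 + 56·7 = 420.
Indeed 420 ≡ 28 (mod 56) and 420 ≡ 45 (mod 75).

k = 420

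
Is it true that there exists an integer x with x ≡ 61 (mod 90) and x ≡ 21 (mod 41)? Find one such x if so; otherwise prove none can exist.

Since 90 and 41 share no common factor, CRT says the pair of congruences has a solution (unique mod 3690).
Any solution of the first congruence is x = 61 + 90t; substituting into the second, 90t ≡ 21 − 61 ≡ 1 (mod 41).
90 ≡ 8 (mod 41), so this reads 8t ≡ 1 (mod 41). Invert 8 mod 41 by the Euclidean algorithm: 41 = 5·8 + 1, 8 = 8·1 + 0; back-substituting, 1 = 41 − 5·8. Hence 8·(-5) ≡ 1, so 8⁻¹ ≡ -5 ≡ 36 (mod 41).
Multiplying by 36: t ≡ 36·1 = 36 (mod 41).
Taking t = 36 gives x = 61 + 90·36 = 3301.
Check: 3301 mod 90 = 61, 3301 mod 41 = 21. ✓

x = 3301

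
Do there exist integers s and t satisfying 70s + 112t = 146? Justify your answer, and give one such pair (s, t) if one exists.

There are no such integers.

Any value of 70s + 112t is a multiple of gcd(70, 112) = 14.
But 146 = 14·10 + 6, so 14 ∤ 146.
Therefore 70s + 112t = 146 has no solution in integers.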